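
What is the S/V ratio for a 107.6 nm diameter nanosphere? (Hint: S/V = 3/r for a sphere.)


Radius r = 107.6/2 = 53.8 nm
S/V = 3 / r = 3 / 53.8
S/V = 0.0558 nm^-1

0.0558


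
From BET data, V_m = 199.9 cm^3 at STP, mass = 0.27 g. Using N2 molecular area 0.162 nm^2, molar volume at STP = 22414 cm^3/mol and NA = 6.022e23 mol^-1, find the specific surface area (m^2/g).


Number of moles in monolayer = V_m / 22414 = 199.9 / 22414 = 0.00891853
Number of molecules = moles * NA = 0.00891853 * 6.022e23
SA = molecules * sigma / mass
SA = (199.9 / 22414) * 6.022e23 * 0.162e-18 / 0.27
SA = 3222.4 m^2/g

3222.4


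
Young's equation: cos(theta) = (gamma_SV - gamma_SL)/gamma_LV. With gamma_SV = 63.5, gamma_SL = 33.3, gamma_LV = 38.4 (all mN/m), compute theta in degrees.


cos(theta) = (gamma_SV - gamma_SL) / gamma_LV
cos(theta) = (63.5 - 33.3) / 38.4
cos(theta) = 0.786458
theta = arccos(0.786458) = 38.14 degrees

38.14


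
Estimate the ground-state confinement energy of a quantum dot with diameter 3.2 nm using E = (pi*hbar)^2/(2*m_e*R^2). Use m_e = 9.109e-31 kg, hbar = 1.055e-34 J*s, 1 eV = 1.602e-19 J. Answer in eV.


Radius R = 3.2/2 = 1.6 nm = 1.6e-09 m
E = (pi * 1.055e-34)^2 / (2 * 9.109e-31 * (1.6e-09)^2)
E(J) = 2.3554e-20
E = E(J) / 1.602e-19 = 0.147 eV

0.147


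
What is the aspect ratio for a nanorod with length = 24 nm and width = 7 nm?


Aspect ratio AR = length / diameter
AR = 24 / 7
AR = 3.43

3.43


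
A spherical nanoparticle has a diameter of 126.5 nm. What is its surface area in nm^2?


Radius r = 126.5/2 = 63.25 nm
Surface area SA = 4 * pi * r^2
SA = 4 * pi * (63.25)^2
SA = 50272.55 nm^2

50272.55


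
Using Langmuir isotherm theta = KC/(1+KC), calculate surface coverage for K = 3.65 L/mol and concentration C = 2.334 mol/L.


Langmuir isotherm: theta = K*C / (1 + K*C)
K*C = 3.65 * 2.334 = 8.5191
theta = 8.5191 / (1 + 8.5191) = 8.5191 / 9.5191
theta = 0.8949

0.8949


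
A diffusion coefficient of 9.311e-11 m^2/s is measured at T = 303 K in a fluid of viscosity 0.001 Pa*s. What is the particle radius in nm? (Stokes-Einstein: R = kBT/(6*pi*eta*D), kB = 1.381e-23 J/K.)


Stokes-Einstein: R = kB*T / (6*pi*eta*D)
R = 1.381e-23 * 303 / (6 * pi * 0.001 * 9.311e-11)
R = 2.38418e-09 m = 2.38 nm

2.38


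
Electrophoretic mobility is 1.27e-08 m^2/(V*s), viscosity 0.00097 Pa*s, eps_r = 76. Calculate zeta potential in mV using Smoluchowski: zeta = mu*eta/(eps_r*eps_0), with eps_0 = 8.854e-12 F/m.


Smoluchowski equation: zeta = mu * eta / (eps_r * eps_0)
zeta = 1.27e-08 * 0.00097 / (76 * 8.854e-12)
zeta = 0.018307 V = 18.31 mV

18.31


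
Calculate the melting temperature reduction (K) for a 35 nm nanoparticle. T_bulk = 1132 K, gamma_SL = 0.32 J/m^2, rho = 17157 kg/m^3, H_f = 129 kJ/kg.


Radius R = 35/2 = 17.5 nm = 1.75e-08 m
Convert H_f = 129 kJ/kg = 129000 J/kg
dT = 2 * gamma_SL * T_bulk / (rho * H_f * R)
dT = 2 * 0.32 * 1132 / (17157 * 129000 * 1.75e-08)
dT = 18.7 K

18.7


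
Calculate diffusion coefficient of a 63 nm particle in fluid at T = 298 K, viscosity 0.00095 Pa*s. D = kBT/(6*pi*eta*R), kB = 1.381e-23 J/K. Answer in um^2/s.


Radius R = 63/2 = 31.5 nm = 3.15e-08 m
D = kB*T / (6*pi*eta*R)
D = 1.381e-23 * 298 / (6 * pi * 0.00095 * 3.15e-08)
D = 7.29583e-12 m^2/s = 7.296 um^2/s

7.296


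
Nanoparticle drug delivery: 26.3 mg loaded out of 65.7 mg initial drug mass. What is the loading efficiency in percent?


Drug loading efficiency = (drug loaded / drug initial) * 100
DLE = 26.3 / 65.7 * 100
DLE = 0.4003 * 100
DLE = 40.03%

40.03


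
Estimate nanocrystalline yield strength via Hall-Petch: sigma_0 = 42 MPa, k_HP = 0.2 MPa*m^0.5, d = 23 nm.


d = 23 nm = 2.3e-08 m
sqrt(d) = 0.0001516575
Hall-Petch contribution = k / sqrt(d) = 0.2 / 0.0001516575 = 1318.8 MPa
sigma = sigma_0 + k/sqrt(d) = 42 + 1318.8 = 1360.8 MPa

1360.8


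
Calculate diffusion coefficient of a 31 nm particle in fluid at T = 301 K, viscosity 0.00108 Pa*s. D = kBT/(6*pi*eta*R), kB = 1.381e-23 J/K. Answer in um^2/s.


Radius R = 31/2 = 15.5 nm = 1.55e-08 m
D = kB*T / (6*pi*eta*R)
D = 1.381e-23 * 301 / (6 * pi * 0.00108 * 1.55e-08)
D = 1.31736e-11 m^2/s = 13.174 um^2/s

13.174


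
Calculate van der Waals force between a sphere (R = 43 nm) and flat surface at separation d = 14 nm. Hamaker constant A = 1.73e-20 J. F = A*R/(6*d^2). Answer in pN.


Convert to SI: R = 43 nm = 4.3e-08 m, d = 14 nm = 1.4e-08 m
F = A * R / (6 * d^2)
F = 1.73e-20 * 4.3e-08 / (6 * (1.4e-08)^2)
F = 6.32568e-13 N = 0.633 pN

0.633


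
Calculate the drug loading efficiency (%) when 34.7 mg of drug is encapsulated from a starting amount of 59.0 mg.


Drug loading efficiency = (drug loaded / drug initial) * 100
DLE = 34.7 / 59.0 * 100
DLE = 0.5881 * 100
DLE = 58.81%

58.81


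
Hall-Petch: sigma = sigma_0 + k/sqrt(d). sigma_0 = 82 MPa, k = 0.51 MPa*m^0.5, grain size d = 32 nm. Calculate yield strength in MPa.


d = 32 nm = 3.2e-08 m
sqrt(d) = 0.0001788854
Hall-Petch contribution = k / sqrt(d) = 0.51 / 0.0001788854 = 2851.0 MPa
sigma = sigma_0 + k/sqrt(d) = 82 + 2851.0 = 2933.0 MPa

2933.0


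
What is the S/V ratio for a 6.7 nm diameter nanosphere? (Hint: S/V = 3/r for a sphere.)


Radius r = 6.7/2 = 3.35 nm
S/V = 3 / r = 3 / 3.35
S/V = 0.8955 nm^-1

0.8955


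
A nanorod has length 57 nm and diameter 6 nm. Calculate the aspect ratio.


Aspect ratio AR = length / diameter
AR = 57 / 6
AR = 9.5

9.5


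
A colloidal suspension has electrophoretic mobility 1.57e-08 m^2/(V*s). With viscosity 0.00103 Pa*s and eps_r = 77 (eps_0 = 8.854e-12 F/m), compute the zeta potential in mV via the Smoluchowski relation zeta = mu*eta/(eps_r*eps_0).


Smoluchowski equation: zeta = mu * eta / (eps_r * eps_0)
zeta = 1.57e-08 * 0.00103 / (77 * 8.854e-12)
zeta = 0.02372 V = 23.72 mV

23.72


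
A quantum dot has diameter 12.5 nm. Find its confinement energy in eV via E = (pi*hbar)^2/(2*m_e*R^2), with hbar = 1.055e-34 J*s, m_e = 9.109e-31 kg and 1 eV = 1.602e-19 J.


Radius R = 12.5/2 = 6.25 nm = 6.25e-09 m
E = (pi * 1.055e-34)^2 / (2 * 9.109e-31 * (6.25e-09)^2)
E(J) = 1.54363e-21
E = E(J) / 1.602e-19 = 0.0096 eV

0.0096


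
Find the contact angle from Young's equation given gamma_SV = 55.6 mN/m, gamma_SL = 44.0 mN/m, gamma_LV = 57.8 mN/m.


cos(theta) = (gamma_SV - gamma_SL) / gamma_LV
cos(theta) = (55.6 - 44.0) / 57.8
cos(theta) = 0.200692
theta = arccos(0.200692) = 78.42 degrees

78.42


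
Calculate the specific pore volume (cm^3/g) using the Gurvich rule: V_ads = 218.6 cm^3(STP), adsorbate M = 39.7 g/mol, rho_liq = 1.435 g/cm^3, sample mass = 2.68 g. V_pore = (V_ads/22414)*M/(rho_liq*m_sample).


Moles adsorbed n = V_ads / 22414 = 218.6 / 22414 = 9.752833e-03 mol
Liquid volume V_liq = n * M / rho_liq = 9.752833e-03 * 39.7 / 1.435 = 0.26982 cm^3
Specific pore volume V_pore = V_liq / m_sample = 0.26982 / 2.68
V_pore = 0.1007 cm^3/g

0.1007


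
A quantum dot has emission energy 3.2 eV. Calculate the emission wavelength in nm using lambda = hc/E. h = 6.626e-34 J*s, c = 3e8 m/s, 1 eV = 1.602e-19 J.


Convert energy: E = 3.2 eV = 3.2 * 1.602e-19 = 5.1264e-19 J
lambda = h*c / E = 6.626e-34 * 3e8 / 5.1264e-19
lambda = 3.87757e-07 m = 387.8 nm

387.8


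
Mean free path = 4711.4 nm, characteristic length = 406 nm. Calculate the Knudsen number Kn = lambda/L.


Knudsen number Kn = lambda / L
Kn = 4711.4 / 406
Kn = 11.6044

11.6044


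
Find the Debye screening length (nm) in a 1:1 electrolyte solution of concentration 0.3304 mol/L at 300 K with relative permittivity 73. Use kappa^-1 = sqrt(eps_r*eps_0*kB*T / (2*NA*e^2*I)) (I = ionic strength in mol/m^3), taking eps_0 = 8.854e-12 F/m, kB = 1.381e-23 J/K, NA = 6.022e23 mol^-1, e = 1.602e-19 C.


Ionic strength I = 0.3304 * 1^2 * 1000 = 330.4 mol/m^3
kappa^-1 = sqrt(73 * 8.854e-12 * 1.381e-23 * 300 / (2 * 6.022e23 * (1.602e-19)^2 * 330.4))
kappa^-1 = 0.512 nm

0.512


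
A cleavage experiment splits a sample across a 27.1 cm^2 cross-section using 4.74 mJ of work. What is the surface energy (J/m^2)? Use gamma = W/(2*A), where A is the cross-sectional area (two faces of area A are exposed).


Convert: A = 27.1 cm^2 = 0.00271 m^2, W = 4.74 mJ = 0.00474 J
Cleaving exposes two faces of area A, so total new surface = 2*A and gamma = W / (2*A)
gamma = 0.00474 / (2 * 0.00271)
gamma = 0.875 J/m^2

0.875


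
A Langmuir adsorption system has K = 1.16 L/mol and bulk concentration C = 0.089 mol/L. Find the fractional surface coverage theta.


Langmuir isotherm: theta = K*C / (1 + K*C)
K*C = 1.16 * 0.089 = 0.10324
theta = 0.10324 / (1 + 0.10324) = 0.10324 / 1.10324
theta = 0.0936

0.0936


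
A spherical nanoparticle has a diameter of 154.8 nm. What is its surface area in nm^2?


Radius r = 154.8/2 = 77.4 nm
Surface area SA = 4 * pi * r^2
SA = 4 * pi * (77.4)^2
SA = 75282.11 nm^2

75282.11


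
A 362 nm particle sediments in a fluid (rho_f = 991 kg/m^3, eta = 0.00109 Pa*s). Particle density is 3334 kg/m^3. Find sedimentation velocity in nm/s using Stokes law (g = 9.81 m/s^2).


Radius R = 362/2 nm = 1.81e-07 m
Density difference = 3334 - 991 = 2343 kg/m^3
v = 2 * R^2 * (rho_p - rho_f) * g / (9 * eta)
v = 2 * (1.81e-07)^2 * 2343 * 9.81 / (9 * 0.00109)
v = 1.53518e-07 m/s = 153.518 nm/s

153.518


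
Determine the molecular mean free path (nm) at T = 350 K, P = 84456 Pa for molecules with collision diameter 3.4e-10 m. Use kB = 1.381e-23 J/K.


Mean free path: lambda = kB*T / (sqrt(2) * pi * d^2 * P)
lambda = 1.381e-23 * 350 / (sqrt(2) * pi * (3.4e-10)^2 * 84456)
lambda = 1.11432e-07 m
lambda = 111.43 nm

111.43


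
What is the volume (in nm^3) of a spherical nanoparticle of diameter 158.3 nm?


Radius r = 158.3/2 = 79.15 nm
Volume V = (4/3) * pi * r^3
V = (4/3) * pi * (79.15)^3
V = 2077023.29 nm^3

2077023.29


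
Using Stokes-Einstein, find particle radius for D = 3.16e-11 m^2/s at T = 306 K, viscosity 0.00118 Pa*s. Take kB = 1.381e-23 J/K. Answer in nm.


Stokes-Einstein: R = kB*T / (6*pi*eta*D)
R = 1.381e-23 * 306 / (6 * pi * 0.00118 * 3.16e-11)
R = 6.01236e-09 m = 6.01 nm

6.01


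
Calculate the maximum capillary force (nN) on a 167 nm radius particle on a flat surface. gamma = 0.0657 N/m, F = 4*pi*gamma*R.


Convert radius: R = 167 nm = 1.67e-07 m
F = 4 * pi * gamma * R
F = 4 * pi * 0.0657 * 1.67e-07
F = 1.37877e-07 N = 137.877 nN

137.877


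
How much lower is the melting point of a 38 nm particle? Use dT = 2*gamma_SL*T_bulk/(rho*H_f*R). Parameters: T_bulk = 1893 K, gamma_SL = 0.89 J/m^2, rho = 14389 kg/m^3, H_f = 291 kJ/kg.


Radius R = 38/2 = 19 nm = 1.9e-08 m
Convert H_f = 291 kJ/kg = 291000 J/kg
dT = 2 * gamma_SL * T_bulk / (rho * H_f * R)
dT = 2 * 0.89 * 1893 / (14389 * 291000 * 1.9e-08)
dT = 42.4 K

42.4


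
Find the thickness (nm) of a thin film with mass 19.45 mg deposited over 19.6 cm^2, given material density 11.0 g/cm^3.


Convert: m = 19.45 mg = 1.9450e-05 kg, A = 19.6 cm^2 = 1.9600e-03 m^2, rho = 11.0 g/cm^3 = 11000 kg/m^3
t = m / (A * rho)
t = 1.9450e-05 / (1.9600e-03 * 11000)
t = 9.0213e-07 m = 902.1 nm

902.1


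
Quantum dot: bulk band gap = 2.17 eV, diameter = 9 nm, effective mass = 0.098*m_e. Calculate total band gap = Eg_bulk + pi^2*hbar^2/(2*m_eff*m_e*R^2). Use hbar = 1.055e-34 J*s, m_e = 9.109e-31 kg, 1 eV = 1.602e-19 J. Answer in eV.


Radius R = 9/2 nm = 4.5e-09 m
Confinement energy dE = pi^2 * hbar^2 / (2 * m_eff * m_e * R^2)
dE = pi^2 * (1.055e-34)^2 / (2 * 0.098 * 9.109e-31 * (4.5e-09)^2) J, divided by 1.602e-19 J/eV
dE = 0.1897 eV
Total band gap = E_g(bulk) + dE = 2.17 + 0.1897 = 2.3597 eV

2.3597


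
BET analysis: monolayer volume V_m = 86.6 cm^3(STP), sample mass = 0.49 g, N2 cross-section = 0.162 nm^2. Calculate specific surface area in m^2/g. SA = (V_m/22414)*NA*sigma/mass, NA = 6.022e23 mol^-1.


Number of moles in monolayer = V_m / 22414 = 86.6 / 22414 = 0.00386366
Number of molecules = moles * NA = 0.00386366 * 6.022e23
SA = molecules * sigma / mass
SA = (86.6 / 22414) * 6.022e23 * 0.162e-18 / 0.49
SA = 769.2 m^2/g

769.2


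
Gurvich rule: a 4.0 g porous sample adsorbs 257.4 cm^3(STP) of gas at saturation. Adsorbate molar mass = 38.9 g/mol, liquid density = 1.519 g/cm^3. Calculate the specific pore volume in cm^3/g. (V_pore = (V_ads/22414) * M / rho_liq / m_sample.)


Moles adsorbed n = V_ads / 22414 = 257.4 / 22414 = 1.148389e-02 mol
Liquid volume V_liq = n * M / rho_liq = 1.148389e-02 * 38.9 / 1.519 = 0.29409 cm^3
Specific pore volume V_pore = V_liq / m_sample = 0.29409 / 4.0
V_pore = 0.0735 cm^3/g

0.0735


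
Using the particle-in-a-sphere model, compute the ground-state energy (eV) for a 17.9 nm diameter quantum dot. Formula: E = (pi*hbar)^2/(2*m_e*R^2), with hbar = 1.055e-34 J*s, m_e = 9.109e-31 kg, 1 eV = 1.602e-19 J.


Radius R = 17.9/2 = 8.95 nm = 8.95e-09 m
E = (pi * 1.055e-34)^2 / (2 * 9.109e-31 * (8.95e-09)^2)
E(J) = 7.52762e-22
E = E(J) / 1.602e-19 = 0.0047 eV

0.0047


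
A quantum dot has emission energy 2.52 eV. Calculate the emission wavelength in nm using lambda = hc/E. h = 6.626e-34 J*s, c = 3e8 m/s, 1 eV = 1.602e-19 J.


Convert energy: E = 2.52 eV = 2.52 * 1.602e-19 = 4.03704e-19 J
lambda = h*c / E = 6.626e-34 * 3e8 / 4.03704e-19
lambda = 4.9239e-07 m = 492.4 nm

492.4


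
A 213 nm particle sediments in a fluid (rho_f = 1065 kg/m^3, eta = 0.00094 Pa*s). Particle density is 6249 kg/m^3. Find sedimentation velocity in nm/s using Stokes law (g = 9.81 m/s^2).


Radius R = 213/2 nm = 1.065e-07 m
Density difference = 6249 - 1065 = 5184 kg/m^3
v = 2 * R^2 * (rho_p - rho_f) * g / (9 * eta)
v = 2 * (1.065e-07)^2 * 5184 * 9.81 / (9 * 0.00094)
v = 1.36362e-07 m/s = 136.3618 nm/s

136.3618


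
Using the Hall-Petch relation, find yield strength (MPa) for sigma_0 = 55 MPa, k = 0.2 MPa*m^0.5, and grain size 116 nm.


d = 116 nm = 1.16e-07 m
sqrt(d) = 0.0003405877
Hall-Petch contribution = k / sqrt(d) = 0.2 / 0.0003405877 = 587.2 MPa
sigma = sigma_0 + k/sqrt(d) = 55 + 587.2 = 642.2 MPa

642.2


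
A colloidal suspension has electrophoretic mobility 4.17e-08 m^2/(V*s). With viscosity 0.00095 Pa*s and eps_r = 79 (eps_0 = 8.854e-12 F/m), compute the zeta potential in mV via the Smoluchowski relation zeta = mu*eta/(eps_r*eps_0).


Smoluchowski equation: zeta = mu * eta / (eps_r * eps_0)
zeta = 4.17e-08 * 0.00095 / (79 * 8.854e-12)
zeta = 0.056636 V = 56.64 mV

56.64


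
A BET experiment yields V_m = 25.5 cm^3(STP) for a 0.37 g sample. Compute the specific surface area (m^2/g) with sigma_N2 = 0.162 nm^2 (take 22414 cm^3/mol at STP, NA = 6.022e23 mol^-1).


Number of moles in monolayer = V_m / 22414 = 25.5 / 22414 = 0.00113768
Number of molecules = moles * NA = 0.00113768 * 6.022e23
SA = molecules * sigma / mass
SA = (25.5 / 22414) * 6.022e23 * 0.162e-18 / 0.37
SA = 300.0 m^2/g

300.0


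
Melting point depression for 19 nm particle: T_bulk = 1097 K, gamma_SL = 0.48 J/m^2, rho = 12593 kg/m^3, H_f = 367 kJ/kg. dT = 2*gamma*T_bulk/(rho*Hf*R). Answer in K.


Radius R = 19/2 = 9.5 nm = 9.5e-09 m
Convert H_f = 367 kJ/kg = 367000 J/kg
dT = 2 * gamma_SL * T_bulk / (rho * H_f * R)
dT = 2 * 0.48 * 1097 / (12593 * 367000 * 9.5e-09)
dT = 24.0 K

24.0


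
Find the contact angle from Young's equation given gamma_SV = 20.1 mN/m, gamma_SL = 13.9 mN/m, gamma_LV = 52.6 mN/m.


cos(theta) = (gamma_SV - gamma_SL) / gamma_LV
cos(theta) = (20.1 - 13.9) / 52.6
cos(theta) = 0.117871
theta = arccos(0.117871) = 83.23 degrees

83.23


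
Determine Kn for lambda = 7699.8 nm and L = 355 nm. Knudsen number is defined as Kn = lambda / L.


Knudsen number Kn = lambda / L
Kn = 7699.8 / 355
Kn = 21.6896

21.6896


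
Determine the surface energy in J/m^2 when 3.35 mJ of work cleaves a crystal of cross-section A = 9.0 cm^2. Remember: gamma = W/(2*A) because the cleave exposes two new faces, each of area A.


Convert: A = 9.0 cm^2 = 0.0009 m^2, W = 3.35 mJ = 0.00335 J
Cleaving exposes two faces of area A, so total new surface = 2*A and gamma = W / (2*A)
gamma = 0.00335 / (2 * 0.0009)
gamma = 1.861 J/m^2

1.861


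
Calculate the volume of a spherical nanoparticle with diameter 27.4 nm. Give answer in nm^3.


Radius r = 27.4/2 = 13.7 nm
Volume V = (4/3) * pi * r^3
V = (4/3) * pi * (13.7)^3
V = 10770.86 nm^3

10770.86


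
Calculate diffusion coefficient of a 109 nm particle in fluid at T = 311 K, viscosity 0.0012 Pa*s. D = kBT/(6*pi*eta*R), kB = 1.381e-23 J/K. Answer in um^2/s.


Radius R = 109/2 = 54.5 nm = 5.45e-08 m
D = kB*T / (6*pi*eta*R)
D = 1.381e-23 * 311 / (6 * pi * 0.0012 * 5.45e-08)
D = 3.48398e-12 m^2/s = 3.484 um^2/s

3.484


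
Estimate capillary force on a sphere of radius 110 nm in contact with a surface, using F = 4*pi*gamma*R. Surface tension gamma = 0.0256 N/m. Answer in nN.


Convert radius: R = 110 nm = 1.1e-07 m
F = 4 * pi * gamma * R
F = 4 * pi * 0.0256 * 1.1e-07
F = 3.53869e-08 N = 35.3869 nN

35.3869


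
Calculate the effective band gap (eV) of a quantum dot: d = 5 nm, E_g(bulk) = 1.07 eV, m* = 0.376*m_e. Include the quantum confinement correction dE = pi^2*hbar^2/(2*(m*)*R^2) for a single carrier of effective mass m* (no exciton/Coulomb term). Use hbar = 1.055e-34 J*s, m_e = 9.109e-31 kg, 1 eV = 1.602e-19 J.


Radius R = 5/2 nm = 2.5e-09 m
Confinement energy dE = pi^2 * hbar^2 / (2 * m_eff * m_e * R^2)
dE = pi^2 * (1.055e-34)^2 / (2 * 0.376 * 9.109e-31 * (2.5e-09)^2) J, divided by 1.602e-19 J/eV
dE = 0.1602 eV
Total band gap = E_g(bulk) + dE = 1.07 + 0.1602 = 1.2302 eV

1.2302


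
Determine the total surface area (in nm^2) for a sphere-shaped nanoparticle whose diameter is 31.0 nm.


Radius r = 31.0/2 = 15.5 nm
Surface area SA = 4 * pi * r^2
SA = 4 * pi * (15.5)^2
SA = 3019.07 nm^2

3019.07


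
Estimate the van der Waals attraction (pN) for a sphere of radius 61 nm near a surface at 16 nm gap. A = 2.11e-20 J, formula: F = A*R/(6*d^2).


Convert to SI: R = 61 nm = 6.1e-08 m, d = 16 nm = 1.6e-08 m
F = A * R / (6 * d^2)
F = 2.11e-20 * 6.1e-08 / (6 * (1.6e-08)^2)
F = 8.37956e-13 N = 0.838 pN

0.838


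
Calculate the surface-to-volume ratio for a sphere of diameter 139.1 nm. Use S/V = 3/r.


Radius r = 139.1/2 = 69.55 nm
S/V = 3 / r = 3 / 69.55
S/V = 0.0431 nm^-1

0.0431


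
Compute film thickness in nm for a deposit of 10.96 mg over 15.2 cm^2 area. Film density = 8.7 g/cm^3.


Convert: m = 10.96 mg = 1.0960e-05 kg, A = 15.2 cm^2 = 1.5200e-03 m^2, rho = 8.7 g/cm^3 = 8700 kg/m^3
t = m / (A * rho)
t = 1.0960e-05 / (1.5200e-03 * 8700)
t = 8.2880e-07 m = 828.8 nm

828.8


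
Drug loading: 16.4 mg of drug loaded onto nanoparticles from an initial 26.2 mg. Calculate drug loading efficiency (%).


Drug loading efficiency = (drug loaded / drug initial) * 100
DLE = 16.4 / 26.2 * 100
DLE = 0.626 * 100
DLE = 62.6%

62.6


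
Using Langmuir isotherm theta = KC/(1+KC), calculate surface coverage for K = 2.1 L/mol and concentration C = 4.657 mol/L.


Langmuir isotherm: theta = K*C / (1 + K*C)
K*C = 2.1 * 4.657 = 9.7797
theta = 9.7797 / (1 + 9.7797) = 9.7797 / 10.7797
theta = 0.9072

0.9072


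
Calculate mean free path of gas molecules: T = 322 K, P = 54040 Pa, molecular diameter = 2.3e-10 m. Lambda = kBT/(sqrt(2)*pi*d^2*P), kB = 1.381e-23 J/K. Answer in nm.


Mean free path: lambda = kB*T / (sqrt(2) * pi * d^2 * P)
lambda = 1.381e-23 * 322 / (sqrt(2) * pi * (2.3e-10)^2 * 54040)
lambda = 3.50117e-07 m
lambda = 350.12 nm

350.12


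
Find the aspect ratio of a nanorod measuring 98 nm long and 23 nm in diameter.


Aspect ratio AR = length / diameter
AR = 98 / 23
AR = 4.26

4.26


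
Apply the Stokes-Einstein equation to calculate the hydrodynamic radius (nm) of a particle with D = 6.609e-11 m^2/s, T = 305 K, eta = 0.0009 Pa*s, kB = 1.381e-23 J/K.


Stokes-Einstein: R = kB*T / (6*pi*eta*D)
R = 1.381e-23 * 305 / (6 * pi * 0.0009 * 6.609e-11)
R = 3.75677e-09 m = 3.76 nm

3.76


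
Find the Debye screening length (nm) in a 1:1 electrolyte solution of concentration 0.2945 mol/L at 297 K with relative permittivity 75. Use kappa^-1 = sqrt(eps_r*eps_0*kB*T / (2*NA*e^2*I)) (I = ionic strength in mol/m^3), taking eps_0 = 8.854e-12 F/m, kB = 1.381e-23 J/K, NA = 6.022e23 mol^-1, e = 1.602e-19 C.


Ionic strength I = 0.2945 * 1^2 * 1000 = 294.5 mol/m^3
kappa^-1 = sqrt(75 * 8.854e-12 * 1.381e-23 * 297 / (2 * 6.022e23 * (1.602e-19)^2 * 294.5))
kappa^-1 = 0.547 nm

0.547


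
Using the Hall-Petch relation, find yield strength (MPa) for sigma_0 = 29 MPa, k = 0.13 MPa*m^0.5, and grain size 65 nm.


d = 65 nm = 6.5e-08 m
sqrt(d) = 0.000254951
Hall-Petch contribution = k / sqrt(d) = 0.13 / 0.000254951 = 509.9 MPa
sigma = sigma_0 + k/sqrt(d) = 29 + 509.9 = 538.9 MPa

538.9


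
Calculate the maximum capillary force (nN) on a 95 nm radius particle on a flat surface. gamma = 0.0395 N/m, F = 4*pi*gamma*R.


Convert radius: R = 95 nm = 9.5e-08 m
F = 4 * pi * gamma * R
F = 4 * pi * 0.0395 * 9.5e-08
F = 4.71553e-08 N = 47.1553 nN

47.1553


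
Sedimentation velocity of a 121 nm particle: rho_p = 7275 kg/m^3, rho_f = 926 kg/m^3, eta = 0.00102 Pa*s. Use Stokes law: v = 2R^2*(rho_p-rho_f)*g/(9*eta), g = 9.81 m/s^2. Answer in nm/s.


Radius R = 121/2 nm = 6.05e-08 m
Density difference = 7275 - 926 = 6349 kg/m^3
v = 2 * R^2 * (rho_p - rho_f) * g / (9 * eta)
v = 2 * (6.05e-08)^2 * 6349 * 9.81 / (9 * 0.00102)
v = 4.96675e-08 m/s = 49.6675 nm/s

49.6675


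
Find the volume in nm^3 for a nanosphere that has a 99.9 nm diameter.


Radius r = 99.9/2 = 49.95 nm
Volume V = (4/3) * pi * r^3
V = (4/3) * pi * (49.95)^3
V = 522029.55 nm^3

522029.55


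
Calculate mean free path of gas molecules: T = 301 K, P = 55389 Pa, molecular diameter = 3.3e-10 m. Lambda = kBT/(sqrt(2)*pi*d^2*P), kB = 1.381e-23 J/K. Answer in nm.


Mean free path: lambda = kB*T / (sqrt(2) * pi * d^2 * P)
lambda = 1.381e-23 * 301 / (sqrt(2) * pi * (3.3e-10)^2 * 55389)
lambda = 1.55111e-07 m
lambda = 155.11 nm

155.11


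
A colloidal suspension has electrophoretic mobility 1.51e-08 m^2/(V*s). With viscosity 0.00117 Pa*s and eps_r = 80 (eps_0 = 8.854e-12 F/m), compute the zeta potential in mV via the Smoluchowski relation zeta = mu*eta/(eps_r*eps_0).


Smoluchowski equation: zeta = mu * eta / (eps_r * eps_0)
zeta = 1.51e-08 * 0.00117 / (80 * 8.854e-12)
zeta = 0.024942 V = 24.94 mV

24.94


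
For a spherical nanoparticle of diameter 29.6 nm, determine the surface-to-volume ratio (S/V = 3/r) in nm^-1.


Radius r = 29.6/2 = 14.8 nm
S/V = 3 / r = 3 / 14.8
S/V = 0.2027 nm^-1

0.2027


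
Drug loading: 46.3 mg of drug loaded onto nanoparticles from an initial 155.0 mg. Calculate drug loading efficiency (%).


Drug loading efficiency = (drug loaded / drug initial) * 100
DLE = 46.3 / 155.0 * 100
DLE = 0.2987 * 100
DLE = 29.87%

29.87


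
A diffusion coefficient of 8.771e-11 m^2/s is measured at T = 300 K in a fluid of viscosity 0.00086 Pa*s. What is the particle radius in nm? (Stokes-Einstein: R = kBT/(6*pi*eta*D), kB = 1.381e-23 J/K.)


Stokes-Einstein: R = kB*T / (6*pi*eta*D)
R = 1.381e-23 * 300 / (6 * pi * 0.00086 * 8.771e-11)
R = 2.91384e-09 m = 2.91 nm

2.91


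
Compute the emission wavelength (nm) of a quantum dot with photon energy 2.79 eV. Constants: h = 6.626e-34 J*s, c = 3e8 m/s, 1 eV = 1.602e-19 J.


Convert energy: E = 2.79 eV = 2.79 * 1.602e-19 = 4.46958e-19 J
lambda = h*c / E = 6.626e-34 * 3e8 / 4.46958e-19
lambda = 4.4474e-07 m = 444.7 nm

444.7


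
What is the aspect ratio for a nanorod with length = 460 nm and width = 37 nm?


Aspect ratio AR = length / diameter
AR = 460 / 37
AR = 12.43

12.43


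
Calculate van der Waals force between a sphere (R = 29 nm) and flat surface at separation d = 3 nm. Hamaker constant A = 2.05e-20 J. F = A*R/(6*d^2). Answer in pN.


Convert to SI: R = 29 nm = 2.9e-08 m, d = 3 nm = 3e-09 m
F = A * R / (6 * d^2)
F = 2.05e-20 * 2.9e-08 / (6 * (3e-09)^2)
F = 1.10093e-11 N = 11.009 pN

11.009


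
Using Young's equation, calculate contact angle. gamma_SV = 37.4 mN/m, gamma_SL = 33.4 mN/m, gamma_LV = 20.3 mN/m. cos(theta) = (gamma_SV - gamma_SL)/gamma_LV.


cos(theta) = (gamma_SV - gamma_SL) / gamma_LV
cos(theta) = (37.4 - 33.4) / 20.3
cos(theta) = 0.197044
theta = arccos(0.197044) = 78.64 degrees

78.64


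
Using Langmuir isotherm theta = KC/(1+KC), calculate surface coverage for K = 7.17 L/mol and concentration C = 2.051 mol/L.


Langmuir isotherm: theta = K*C / (1 + K*C)
K*C = 7.17 * 2.051 = 14.70567
theta = 14.70567 / (1 + 14.70567) = 14.70567 / 15.70567
theta = 0.9363

0.9363


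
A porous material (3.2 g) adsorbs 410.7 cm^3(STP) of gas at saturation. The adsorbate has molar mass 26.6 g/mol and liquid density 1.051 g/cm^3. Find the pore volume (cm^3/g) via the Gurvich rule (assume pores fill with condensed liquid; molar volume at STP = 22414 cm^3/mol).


Moles adsorbed n = V_ads / 22414 = 410.7 / 22414 = 1.832337e-02 mol
Liquid volume V_liq = n * M / rho_liq = 1.832337e-02 * 26.6 / 1.051 = 0.46375 cm^3
Specific pore volume V_pore = V_liq / m_sample = 0.46375 / 3.2
V_pore = 0.1449 cm^3/g

0.1449


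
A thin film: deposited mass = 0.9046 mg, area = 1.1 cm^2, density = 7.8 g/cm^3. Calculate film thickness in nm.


Convert: m = 0.9046 mg = 9.0460e-07 kg, A = 1.1 cm^2 = 1.1000e-04 m^2, rho = 7.8 g/cm^3 = 7800 kg/m^3
t = m / (A * rho)
t = 9.0460e-07 / (1.1000e-04 * 7800)
t = 1.0543e-06 m = 1054.3 nm

1054.3


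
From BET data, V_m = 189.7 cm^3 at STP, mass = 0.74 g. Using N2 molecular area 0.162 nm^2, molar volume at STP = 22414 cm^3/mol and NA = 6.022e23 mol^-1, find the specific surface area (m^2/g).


Number of moles in monolayer = V_m / 22414 = 189.7 / 22414 = 0.00846346
Number of molecules = moles * NA = 0.00846346 * 6.022e23
SA = molecules * sigma / mass
SA = (189.7 / 22414) * 6.022e23 * 0.162e-18 / 0.74
SA = 1115.8 m^2/g

1115.8


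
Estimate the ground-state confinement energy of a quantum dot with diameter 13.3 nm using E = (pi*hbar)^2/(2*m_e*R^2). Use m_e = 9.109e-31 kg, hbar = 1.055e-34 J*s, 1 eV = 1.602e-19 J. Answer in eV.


Radius R = 13.3/2 = 6.65 nm = 6.65e-09 m
E = (pi * 1.055e-34)^2 / (2 * 9.109e-31 * (6.65e-09)^2)
E(J) = 1.36352e-21
E = E(J) / 1.602e-19 = 0.0085 eV

0.0085


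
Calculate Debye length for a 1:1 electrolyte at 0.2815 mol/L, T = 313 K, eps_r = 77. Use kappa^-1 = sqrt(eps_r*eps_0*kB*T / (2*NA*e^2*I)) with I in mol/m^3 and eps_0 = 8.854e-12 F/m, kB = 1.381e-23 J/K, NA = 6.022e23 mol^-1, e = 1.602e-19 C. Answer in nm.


Ionic strength I = 0.2815 * 1^2 * 1000 = 281.5 mol/m^3
kappa^-1 = sqrt(77 * 8.854e-12 * 1.381e-23 * 313 / (2 * 6.022e23 * (1.602e-19)^2 * 281.5))
kappa^-1 = 0.582 nm

0.582


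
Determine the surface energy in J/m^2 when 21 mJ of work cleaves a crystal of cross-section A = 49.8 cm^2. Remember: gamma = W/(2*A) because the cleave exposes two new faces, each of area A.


Convert: A = 49.8 cm^2 = 0.00498 m^2, W = 21 mJ = 0.021 J
Cleaving exposes two faces of area A, so total new surface = 2*A and gamma = W / (2*A)
gamma = 0.021 / (2 * 0.00498)
gamma = 2.108 J/m^2

2.108


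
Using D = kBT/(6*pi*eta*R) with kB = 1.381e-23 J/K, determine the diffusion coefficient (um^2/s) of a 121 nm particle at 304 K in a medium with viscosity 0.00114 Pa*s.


Radius R = 121/2 = 60.5 nm = 6.05e-08 m
D = kB*T / (6*pi*eta*R)
D = 1.381e-23 * 304 / (6 * pi * 0.00114 * 6.05e-08)
D = 3.22928e-12 m^2/s = 3.229 um^2/s

3.229


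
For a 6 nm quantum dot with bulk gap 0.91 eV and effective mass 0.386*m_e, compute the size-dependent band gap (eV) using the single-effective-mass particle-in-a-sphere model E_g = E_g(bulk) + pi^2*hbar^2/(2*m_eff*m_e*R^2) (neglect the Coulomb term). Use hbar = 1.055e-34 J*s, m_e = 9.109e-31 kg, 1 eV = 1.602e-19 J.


Radius R = 6/2 nm = 3e-09 m
Confinement energy dE = pi^2 * hbar^2 / (2 * m_eff * m_e * R^2)
dE = pi^2 * (1.055e-34)^2 / (2 * 0.386 * 9.109e-31 * (3e-09)^2) J, divided by 1.602e-19 J/eV
dE = 0.1083 eV
Total band gap = E_g(bulk) + dE = 0.91 + 0.1083 = 1.0183 eV

1.0183


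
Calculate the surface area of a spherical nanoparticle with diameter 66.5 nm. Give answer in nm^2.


Radius r = 66.5/2 = 33.25 nm
Surface area SA = 4 * pi * r^2
SA = 4 * pi * (33.25)^2
SA = 13892.91 nm^2

13892.91


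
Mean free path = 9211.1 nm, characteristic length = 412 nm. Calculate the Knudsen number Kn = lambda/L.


Knudsen number Kn = lambda / L
Kn = 9211.1 / 412
Kn = 22.357

22.357


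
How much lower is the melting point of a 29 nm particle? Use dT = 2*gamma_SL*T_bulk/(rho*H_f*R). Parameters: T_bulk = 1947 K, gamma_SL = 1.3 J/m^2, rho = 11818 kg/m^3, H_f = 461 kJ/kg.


Radius R = 29/2 = 14.5 nm = 1.45e-08 m
Convert H_f = 461 kJ/kg = 461000 J/kg
dT = 2 * gamma_SL * T_bulk / (rho * H_f * R)
dT = 2 * 1.3 * 1947 / (11818 * 461000 * 1.45e-08)
dT = 64.1 K

64.1


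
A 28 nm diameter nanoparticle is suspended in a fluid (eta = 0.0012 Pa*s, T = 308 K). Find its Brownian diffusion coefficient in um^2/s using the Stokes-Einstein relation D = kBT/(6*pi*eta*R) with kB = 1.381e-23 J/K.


Radius R = 28/2 = 14 nm = 1.4e-08 m
D = kB*T / (6*pi*eta*R)
D = 1.381e-23 * 308 / (6 * pi * 0.0012 * 1.4e-08)
D = 1.34318e-11 m^2/s = 13.432 um^2/s

13.432


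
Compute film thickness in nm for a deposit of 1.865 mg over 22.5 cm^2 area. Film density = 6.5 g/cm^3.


Convert: m = 1.865 mg = 1.8650e-06 kg, A = 22.5 cm^2 = 2.2500e-03 m^2, rho = 6.5 g/cm^3 = 6500 kg/m^3
t = m / (A * rho)
t = 1.8650e-06 / (2.2500e-03 * 6500)
t = 1.2752e-07 m = 127.5 nm

127.5


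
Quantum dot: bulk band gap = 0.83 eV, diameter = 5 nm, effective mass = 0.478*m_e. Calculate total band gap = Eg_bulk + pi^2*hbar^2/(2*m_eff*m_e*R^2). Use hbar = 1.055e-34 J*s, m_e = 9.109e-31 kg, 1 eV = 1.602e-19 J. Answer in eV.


Radius R = 5/2 nm = 2.5e-09 m
Confinement energy dE = pi^2 * hbar^2 / (2 * m_eff * m_e * R^2)
dE = pi^2 * (1.055e-34)^2 / (2 * 0.478 * 9.109e-31 * (2.5e-09)^2) J, divided by 1.602e-19 J/eV
dE = 0.126 eV
Total band gap = E_g(bulk) + dE = 0.83 + 0.126 = 0.956 eV

0.956


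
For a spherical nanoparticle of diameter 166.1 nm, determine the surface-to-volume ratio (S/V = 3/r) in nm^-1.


Radius r = 166.1/2 = 83.05 nm
S/V = 3 / r = 3 / 83.05
S/V = 0.0361 nm^-1

0.0361


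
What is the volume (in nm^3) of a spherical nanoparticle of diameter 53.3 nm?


Radius r = 53.3/2 = 26.65 nm
Volume V = (4/3) * pi * r^3
V = (4/3) * pi * (26.65)^3
V = 79283.03 nm^3

79283.03


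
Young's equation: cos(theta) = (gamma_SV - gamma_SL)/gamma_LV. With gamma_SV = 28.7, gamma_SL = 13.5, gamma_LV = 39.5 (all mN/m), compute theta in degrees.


cos(theta) = (gamma_SV - gamma_SL) / gamma_LV
cos(theta) = (28.7 - 13.5) / 39.5
cos(theta) = 0.38481
theta = arccos(0.38481) = 67.37 degrees

67.37


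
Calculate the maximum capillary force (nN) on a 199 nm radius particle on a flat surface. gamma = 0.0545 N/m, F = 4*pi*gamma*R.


Convert radius: R = 199 nm = 1.99e-07 m
F = 4 * pi * gamma * R
F = 4 * pi * 0.0545 * 1.99e-07
F = 1.36289e-07 N = 136.2886 nN

136.2886


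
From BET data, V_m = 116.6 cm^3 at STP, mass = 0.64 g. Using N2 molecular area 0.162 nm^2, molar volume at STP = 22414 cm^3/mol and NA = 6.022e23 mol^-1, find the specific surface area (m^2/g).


Number of moles in monolayer = V_m / 22414 = 116.6 / 22414 = 0.00520211
Number of molecules = moles * NA = 0.00520211 * 6.022e23
SA = molecules * sigma / mass
SA = (116.6 / 22414) * 6.022e23 * 0.162e-18 / 0.64
SA = 793.0 m^2/g

793.0


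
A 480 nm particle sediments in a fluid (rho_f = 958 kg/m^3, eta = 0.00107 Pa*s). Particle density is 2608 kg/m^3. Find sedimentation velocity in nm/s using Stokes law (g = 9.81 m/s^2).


Radius R = 480/2 nm = 2.4e-07 m
Density difference = 2608 - 958 = 1650 kg/m^3
v = 2 * R^2 * (rho_p - rho_f) * g / (9 * eta)
v = 2 * (2.4e-07)^2 * 1650 * 9.81 / (9 * 0.00107)
v = 1.93633e-07 m/s = 193.6329 nm/s

193.6329


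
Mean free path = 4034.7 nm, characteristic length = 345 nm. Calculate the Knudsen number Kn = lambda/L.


Knudsen number Kn = lambda / L
Kn = 4034.7 / 345
Kn = 11.6948

11.6948


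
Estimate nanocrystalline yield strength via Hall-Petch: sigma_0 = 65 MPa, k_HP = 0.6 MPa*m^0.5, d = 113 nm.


d = 113 nm = 1.13e-07 m
sqrt(d) = 0.0003361547
Hall-Petch contribution = k / sqrt(d) = 0.6 / 0.0003361547 = 1784.9 MPa
sigma = sigma_0 + k/sqrt(d) = 65 + 1784.9 = 1849.9 MPa

1849.9


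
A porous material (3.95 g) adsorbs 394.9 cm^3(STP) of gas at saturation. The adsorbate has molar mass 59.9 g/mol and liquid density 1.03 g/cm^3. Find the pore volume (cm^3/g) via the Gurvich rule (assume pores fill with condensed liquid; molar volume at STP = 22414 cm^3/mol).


Moles adsorbed n = V_ads / 22414 = 394.9 / 22414 = 1.761845e-02 mol
Liquid volume V_liq = n * M / rho_liq = 1.761845e-02 * 59.9 / 1.03 = 1.02461 cm^3
Specific pore volume V_pore = V_liq / m_sample = 1.02461 / 3.95
V_pore = 0.2594 cm^3/g

0.2594


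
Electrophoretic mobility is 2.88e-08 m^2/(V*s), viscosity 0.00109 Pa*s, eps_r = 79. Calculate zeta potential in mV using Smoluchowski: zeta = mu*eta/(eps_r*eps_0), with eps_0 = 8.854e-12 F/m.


Smoluchowski equation: zeta = mu * eta / (eps_r * eps_0)
zeta = 2.88e-08 * 0.00109 / (79 * 8.854e-12)
zeta = 0.04488 V = 44.88 mV

44.88


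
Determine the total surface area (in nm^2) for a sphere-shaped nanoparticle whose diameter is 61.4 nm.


Radius r = 61.4/2 = 30.7 nm
Surface area SA = 4 * pi * r^2
SA = 4 * pi * (30.7)^2
SA = 11843.68 nm^2

11843.68


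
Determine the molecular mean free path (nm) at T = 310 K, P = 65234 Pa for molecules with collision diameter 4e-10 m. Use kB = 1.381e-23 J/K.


Mean free path: lambda = kB*T / (sqrt(2) * pi * d^2 * P)
lambda = 1.381e-23 * 310 / (sqrt(2) * pi * (4e-10)^2 * 65234)
lambda = 9.23202e-08 m
lambda = 92.32 nm

92.32


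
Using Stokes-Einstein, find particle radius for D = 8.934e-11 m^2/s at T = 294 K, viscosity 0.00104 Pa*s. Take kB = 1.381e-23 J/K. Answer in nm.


Stokes-Einstein: R = kB*T / (6*pi*eta*D)
R = 1.381e-23 * 294 / (6 * pi * 0.00104 * 8.934e-11)
R = 2.31825e-09 m = 2.32 nm

2.32


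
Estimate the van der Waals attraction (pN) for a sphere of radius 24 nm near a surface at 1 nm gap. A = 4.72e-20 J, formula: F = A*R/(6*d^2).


Convert to SI: R = 24 nm = 2.4e-08 m, d = 1 nm = 1e-09 m
F = A * R / (6 * d^2)
F = 4.72e-20 * 2.4e-08 / (6 * (1e-09)^2)
F = 1.888e-10 N = 188.8 pN

188.8


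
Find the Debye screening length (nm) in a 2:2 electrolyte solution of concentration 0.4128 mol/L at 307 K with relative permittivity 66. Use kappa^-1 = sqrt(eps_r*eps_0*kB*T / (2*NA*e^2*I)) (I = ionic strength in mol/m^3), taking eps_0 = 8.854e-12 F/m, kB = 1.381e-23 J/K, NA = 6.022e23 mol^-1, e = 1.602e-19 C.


Ionic strength I = 0.4128 * 2^2 * 1000 = 1651.2 mol/m^3
kappa^-1 = sqrt(66 * 8.854e-12 * 1.381e-23 * 307 / (2 * 6.022e23 * (1.602e-19)^2 * 1651.2))
kappa^-1 = 0.22 nm

0.22


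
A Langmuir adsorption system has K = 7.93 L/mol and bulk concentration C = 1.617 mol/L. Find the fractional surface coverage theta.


Langmuir isotherm: theta = K*C / (1 + K*C)
K*C = 7.93 * 1.617 = 12.82281
theta = 12.82281 / (1 + 12.82281) = 12.82281 / 13.82281
theta = 0.9277

0.9277


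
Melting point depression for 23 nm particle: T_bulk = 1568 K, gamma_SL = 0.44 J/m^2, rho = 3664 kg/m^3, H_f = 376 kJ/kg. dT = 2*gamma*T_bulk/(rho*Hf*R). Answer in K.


Radius R = 23/2 = 11.5 nm = 1.15e-08 m
Convert H_f = 376 kJ/kg = 376000 J/kg
dT = 2 * gamma_SL * T_bulk / (rho * H_f * R)
dT = 2 * 0.44 * 1568 / (3664 * 376000 * 1.15e-08)
dT = 87.1 K

87.1


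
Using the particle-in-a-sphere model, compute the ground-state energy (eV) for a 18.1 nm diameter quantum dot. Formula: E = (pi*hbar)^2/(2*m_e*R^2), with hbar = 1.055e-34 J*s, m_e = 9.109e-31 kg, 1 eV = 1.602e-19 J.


Radius R = 18.1/2 = 9.05 nm = 9.05e-09 m
E = (pi * 1.055e-34)^2 / (2 * 9.109e-31 * (9.05e-09)^2)
E(J) = 7.36219e-22
E = E(J) / 1.602e-19 = 0.0046 eV

0.0046


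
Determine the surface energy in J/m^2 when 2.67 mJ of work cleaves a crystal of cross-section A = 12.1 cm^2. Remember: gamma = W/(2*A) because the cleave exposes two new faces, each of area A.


Convert: A = 12.1 cm^2 = 0.00121 m^2, W = 2.67 mJ = 0.00267 J
Cleaving exposes two faces of area A, so total new surface = 2*A and gamma = W / (2*A)
gamma = 0.00267 / (2 * 0.00121)
gamma = 1.103 J/m^2

1.103


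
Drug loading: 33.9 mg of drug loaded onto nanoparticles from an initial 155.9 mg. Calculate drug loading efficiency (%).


Drug loading efficiency = (drug loaded / drug initial) * 100
DLE = 33.9 / 155.9 * 100
DLE = 0.2174 * 100
DLE = 21.74%

21.74


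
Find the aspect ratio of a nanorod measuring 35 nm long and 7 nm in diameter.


Aspect ratio AR = length / diameter
AR = 35 / 7
AR = 5.0

5.0


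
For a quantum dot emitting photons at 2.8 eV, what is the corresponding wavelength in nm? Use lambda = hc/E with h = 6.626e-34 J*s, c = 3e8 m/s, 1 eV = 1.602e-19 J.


Convert energy: E = 2.8 eV = 2.8 * 1.602e-19 = 4.4856e-19 J
lambda = h*c / E = 6.626e-34 * 3e8 / 4.4856e-19
lambda = 4.43151e-07 m = 443.2 nm

443.2


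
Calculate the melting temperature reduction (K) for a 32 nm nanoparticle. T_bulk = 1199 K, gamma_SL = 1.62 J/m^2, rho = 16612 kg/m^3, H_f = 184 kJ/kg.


Radius R = 32/2 = 16 nm = 1.6e-08 m
Convert H_f = 184 kJ/kg = 184000 J/kg
dT = 2 * gamma_SL * T_bulk / (rho * H_f * R)
dT = 2 * 1.62 * 1199 / (16612 * 184000 * 1.6e-08)
dT = 79.4 K

79.4


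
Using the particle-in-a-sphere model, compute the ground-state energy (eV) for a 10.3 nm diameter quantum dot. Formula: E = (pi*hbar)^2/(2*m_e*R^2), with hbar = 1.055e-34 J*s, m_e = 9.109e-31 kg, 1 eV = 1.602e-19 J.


Radius R = 10.3/2 = 5.15 nm = 5.15e-09 m
E = (pi * 1.055e-34)^2 / (2 * 9.109e-31 * (5.15e-09)^2)
E(J) = 2.27347e-21
E = E(J) / 1.602e-19 = 0.0142 eV

0.0142


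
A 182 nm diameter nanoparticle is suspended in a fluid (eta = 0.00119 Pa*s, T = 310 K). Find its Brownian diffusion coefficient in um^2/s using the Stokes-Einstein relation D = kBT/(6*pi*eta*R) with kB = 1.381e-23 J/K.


Radius R = 182/2 = 91 nm = 9.1e-08 m
D = kB*T / (6*pi*eta*R)
D = 1.381e-23 * 310 / (6 * pi * 0.00119 * 9.1e-08)
D = 2.09733e-12 m^2/s = 2.097 um^2/s

2.097


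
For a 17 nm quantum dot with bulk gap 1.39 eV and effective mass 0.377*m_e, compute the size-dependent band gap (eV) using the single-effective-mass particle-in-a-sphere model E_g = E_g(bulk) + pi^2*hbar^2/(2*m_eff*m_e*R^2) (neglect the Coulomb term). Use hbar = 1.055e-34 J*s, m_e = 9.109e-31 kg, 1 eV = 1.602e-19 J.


Radius R = 17/2 nm = 8.5e-09 m
Confinement energy dE = pi^2 * hbar^2 / (2 * m_eff * m_e * R^2)
dE = pi^2 * (1.055e-34)^2 / (2 * 0.377 * 9.109e-31 * (8.5e-09)^2) J, divided by 1.602e-19 J/eV
dE = 0.0138 eV
Total band gap = E_g(bulk) + dE = 1.39 + 0.0138 = 1.4038 eV

1.4038


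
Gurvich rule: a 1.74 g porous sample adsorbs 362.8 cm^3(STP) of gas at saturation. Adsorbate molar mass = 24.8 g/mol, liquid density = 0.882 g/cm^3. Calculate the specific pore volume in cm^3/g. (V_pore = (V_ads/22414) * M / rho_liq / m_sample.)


Moles adsorbed n = V_ads / 22414 = 362.8 / 22414 = 1.618631e-02 mol
Liquid volume V_liq = n * M / rho_liq = 1.618631e-02 * 24.8 / 0.882 = 0.45513 cm^3
Specific pore volume V_pore = V_liq / m_sample = 0.45513 / 1.74
V_pore = 0.2616 cm^3/g

0.2616


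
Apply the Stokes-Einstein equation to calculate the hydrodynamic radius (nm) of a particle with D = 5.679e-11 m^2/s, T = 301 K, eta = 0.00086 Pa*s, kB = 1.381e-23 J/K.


Stokes-Einstein: R = kB*T / (6*pi*eta*D)
R = 1.381e-23 * 301 / (6 * pi * 0.00086 * 5.679e-11)
R = 4.51532e-09 m = 4.52 nm

4.52


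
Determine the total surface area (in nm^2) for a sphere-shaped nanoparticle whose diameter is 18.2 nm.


Radius r = 18.2/2 = 9.1 nm
Surface area SA = 4 * pi * r^2
SA = 4 * pi * (9.1)^2
SA = 1040.62 nm^2

1040.62


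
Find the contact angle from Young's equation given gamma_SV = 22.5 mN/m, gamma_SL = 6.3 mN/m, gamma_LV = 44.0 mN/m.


cos(theta) = (gamma_SV - gamma_SL) / gamma_LV
cos(theta) = (22.5 - 6.3) / 44.0
cos(theta) = 0.368182
theta = arccos(0.368182) = 68.4 degrees

68.4
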